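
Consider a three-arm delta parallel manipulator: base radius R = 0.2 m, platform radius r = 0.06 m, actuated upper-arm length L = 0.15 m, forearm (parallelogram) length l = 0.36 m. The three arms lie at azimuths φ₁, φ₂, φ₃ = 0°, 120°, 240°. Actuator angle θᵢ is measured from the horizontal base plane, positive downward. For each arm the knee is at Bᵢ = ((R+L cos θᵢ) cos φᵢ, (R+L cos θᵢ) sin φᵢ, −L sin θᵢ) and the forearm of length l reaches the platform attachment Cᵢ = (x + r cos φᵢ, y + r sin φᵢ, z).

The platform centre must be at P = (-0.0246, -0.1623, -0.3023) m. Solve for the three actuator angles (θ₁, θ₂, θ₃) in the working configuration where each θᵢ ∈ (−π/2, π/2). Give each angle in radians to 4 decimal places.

φ1=0.0° → target in arm frame (-0.0246, -0.1623)
  A cos θ + B sin θ = C:  0.1646·cos θ + -0.3023·sin θ = -0.1257
  γ=atan2(-0.3023,0.1646)=-1.0722;  ψ=arccos(-0.3653)=1.9447;  θ1=γ+ψ≈0.8725
rotate P by −φ2: (-0.1283, 0.1025, -0.3023)
  e−x'=0.2683;  (l²−L²−(e−x')²−y'²−z²)/2L = -0.2225
  √(A²+B²)=0.4042;  θ2 = -0.8450+2.1537 ≈ 1.3087
φ3=240.0° → target in arm frame (0.1529, 0.0598)
  e−x'=-0.0129;  (l²−L²−(e−x')²−y'²−z²)/2L = 0.0399
  θ3 = atan2(B,A) + arccos(C/0.3026) = -0.1747

θ₁ = 0.8725, θ₂ = 1.3087, θ₃ = -0.1747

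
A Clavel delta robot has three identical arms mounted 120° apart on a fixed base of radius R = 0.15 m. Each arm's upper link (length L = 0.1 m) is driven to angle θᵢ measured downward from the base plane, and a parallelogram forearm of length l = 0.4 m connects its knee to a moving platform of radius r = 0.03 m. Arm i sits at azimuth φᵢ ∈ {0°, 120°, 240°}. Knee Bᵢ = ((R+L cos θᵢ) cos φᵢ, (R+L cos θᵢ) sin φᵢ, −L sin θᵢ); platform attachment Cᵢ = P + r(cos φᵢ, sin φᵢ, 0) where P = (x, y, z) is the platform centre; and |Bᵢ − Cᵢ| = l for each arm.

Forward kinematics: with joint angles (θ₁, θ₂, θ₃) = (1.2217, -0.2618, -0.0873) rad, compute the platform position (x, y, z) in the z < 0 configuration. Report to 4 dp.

arm 1 at φ=0.0°: e+L cos θ1 = 0.1542;  S1 = (0.1542, 0.0000, -0.0940)
arm 2 at φ=120.0°: e+L cos θ2 = 0.2166;  S2 = (-0.1083, 0.1876, 0.0259)
S3 = (0.2196·cos240.0°, 0.2196·sin240.0°, 0.0087) = (-0.1098, -0.1902, 0.0087)
eliminate P² terms by subtracting sphere 1 from 2 and 3
linear system: -0.5250x+0.3751y = 0.0150−0.2397z; -0.5280x+-0.3804y = 0.0157−0.2054z
Cramer: x(z) = -0.0291+0.4229z;  y(z) = -0.0008-0.0471z
sphere 1 gives Az²+Bz+C=0 with A=1.1811, B=0.0330, C=-0.1176;  B²−4AC=0.5565;  roots -0.3298, 0.3019;  negative root z = -0.3298
x = -0.1686, y = 0.0147

(-0.1686, 0.0147, -0.3298)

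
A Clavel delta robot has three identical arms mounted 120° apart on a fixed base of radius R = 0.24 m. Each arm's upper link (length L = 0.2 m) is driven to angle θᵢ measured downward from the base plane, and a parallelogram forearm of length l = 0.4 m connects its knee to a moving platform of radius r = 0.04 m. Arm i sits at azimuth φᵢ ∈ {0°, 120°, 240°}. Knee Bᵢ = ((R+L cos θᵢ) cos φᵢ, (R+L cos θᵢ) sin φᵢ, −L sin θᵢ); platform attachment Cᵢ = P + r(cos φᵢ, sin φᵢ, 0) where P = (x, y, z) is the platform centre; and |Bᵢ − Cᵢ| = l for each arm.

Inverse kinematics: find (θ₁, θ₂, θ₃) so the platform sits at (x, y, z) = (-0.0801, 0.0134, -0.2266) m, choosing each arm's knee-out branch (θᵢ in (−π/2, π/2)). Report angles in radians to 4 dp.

θ₁ = 0.9599, θ₂ = 0.1743, θ₃ = 0.3495

arm 1 (φ=0.0°): x'=-0.0801, y'=0.0134
  e−x'=0.2801;  (l²−L²−(e−x')²−y'²−z²)/2L = -0.0250
  θ1 = atan2(B,A) + arccos(C/0.3603) = 0.9599
arm 2 (φ=120.0°): x'=0.0517, y'=0.0627
  A cos θ + B sin θ = C:  0.1483·cos θ + -0.2266·sin θ = 0.1068
  θ2 = atan2(B,A) + arccos(C/0.2708) = 0.1743
arm 3 (φ=240.0°): x'=0.0284, y'=-0.0761
  A cos θ + B sin θ = C:  0.1716·cos θ + -0.2266·sin θ = 0.0836
  γ=atan2(-0.2266,0.1716)=-0.9228;  ψ=arccos(0.2941)=1.2723;  θ3=γ+ψ≈0.3495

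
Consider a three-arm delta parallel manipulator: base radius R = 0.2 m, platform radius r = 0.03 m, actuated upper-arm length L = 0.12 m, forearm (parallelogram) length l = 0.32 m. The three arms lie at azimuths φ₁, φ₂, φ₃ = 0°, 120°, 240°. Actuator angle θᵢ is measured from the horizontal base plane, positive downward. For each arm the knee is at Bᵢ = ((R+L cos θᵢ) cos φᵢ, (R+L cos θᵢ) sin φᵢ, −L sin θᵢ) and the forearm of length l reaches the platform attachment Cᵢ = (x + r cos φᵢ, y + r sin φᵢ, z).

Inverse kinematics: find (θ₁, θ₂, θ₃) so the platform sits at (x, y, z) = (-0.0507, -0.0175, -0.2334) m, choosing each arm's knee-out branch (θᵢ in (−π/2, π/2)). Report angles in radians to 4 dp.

θ₁ = 0.9597, θ₂ = 0.5235, θ₃ = 0.2618

φ1=0.0° → target in arm frame (-0.0507, -0.0175)
  A=0.2207, B=-0.2334, C=(l²−L²−A²−y'²−z²)/(2L)=-0.0645
  √(A²+B²)=0.3212;  θ1 = -0.8134+1.7731 ≈ 0.9597
rotate P by −φ2: (0.0102, 0.0527, -0.2334)
  A=0.1598, B=-0.2334, C=(l²−L²−A²−y'²−z²)/(2L)=0.0217
  √(A²+B²)=0.2829;  θ2 = -0.9704+1.4939 ≈ 0.5235
rotate P by −φ3: (0.0405, -0.0352, -0.2334)
  e−x'=0.1295;  (l²−L²−(e−x')²−y'²−z²)/2L = 0.0647
  θ3 = atan2(B,A) + arccos(C/0.2669) = 0.2618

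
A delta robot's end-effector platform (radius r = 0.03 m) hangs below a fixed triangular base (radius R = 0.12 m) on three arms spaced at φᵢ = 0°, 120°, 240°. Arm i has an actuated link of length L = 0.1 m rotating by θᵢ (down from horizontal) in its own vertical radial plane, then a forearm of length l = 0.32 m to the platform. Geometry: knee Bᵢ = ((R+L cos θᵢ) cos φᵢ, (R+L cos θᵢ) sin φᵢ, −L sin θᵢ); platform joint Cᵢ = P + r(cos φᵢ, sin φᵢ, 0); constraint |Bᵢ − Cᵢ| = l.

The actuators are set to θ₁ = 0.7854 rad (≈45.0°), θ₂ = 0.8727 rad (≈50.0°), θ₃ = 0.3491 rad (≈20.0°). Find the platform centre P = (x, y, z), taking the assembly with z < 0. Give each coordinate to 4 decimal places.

(-0.0207, -0.0556, -0.3284)

φ1=0.0°: virtual centre (0.1607, 0.0000, -0.0707), radius l
arm 2 at φ=120.0°: (R−r)+L cos θ2 = 0.1543;  O2 = (-0.0771, 0.1336, -0.0766)
arm 3 at φ=240.0°: (R−r)+L cos θ3 = 0.1840;  O3 = (-0.0920, -0.1593, -0.0342)
subtract pairs → two planes through P
plane₁₂: -0.4757x+0.2672y+-0.0118z = -0.0012
Cramer: x(z) = -0.0026+0.0550z;  y(z) = -0.0090+0.1420z
quadratic in z: (1.0232)z²+(0.1209)z+(-0.0706)=0, √Δ=0.5511 → z ∈ {-0.3284, 0.2102}; z = -0.3284 (taking z<0)
x = -0.0207, y = -0.0556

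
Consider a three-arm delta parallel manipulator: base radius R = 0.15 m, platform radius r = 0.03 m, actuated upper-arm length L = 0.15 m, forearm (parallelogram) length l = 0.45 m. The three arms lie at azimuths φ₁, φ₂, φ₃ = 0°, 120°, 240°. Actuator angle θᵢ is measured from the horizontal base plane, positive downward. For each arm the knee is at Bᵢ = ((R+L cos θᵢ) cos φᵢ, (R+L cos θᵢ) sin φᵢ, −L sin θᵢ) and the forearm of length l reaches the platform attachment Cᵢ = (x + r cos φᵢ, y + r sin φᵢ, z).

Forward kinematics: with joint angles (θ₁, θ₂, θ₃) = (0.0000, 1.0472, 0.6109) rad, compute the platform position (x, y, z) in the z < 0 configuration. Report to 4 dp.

φ1=0.0°: virtual centre (0.2700, 0.0000, 0.0000), radius l
arm 2 at φ=120.0°: ρ2 = 0.1950;  S2 = (-0.0975, 0.1689, -0.1299)
φ3=240.0°: virtual centre (-0.1214, -0.2103, -0.0860), radius l
|S₂|²−|S₁|² = -0.0180;  |S₃|²−|S₁|² = -0.0065
[-0.7350 0.3377 -0.2598]·P = -0.0180;  [-0.7829 -0.4207 -0.1721]·P = -0.0065
det = 0.5736;  x = 0.0170+-0.2919z,  y = -0.0162+0.1341z
sphere 1 gives Az²+Bz+C=0 with A=1.1032, B=0.1433, C=-0.1382;  B²−4AC=0.6306;  roots -0.4249, 0.2950;  negative root z = -0.4249
x = 0.1410, y = -0.0732

(0.1410, -0.0732, -0.4249)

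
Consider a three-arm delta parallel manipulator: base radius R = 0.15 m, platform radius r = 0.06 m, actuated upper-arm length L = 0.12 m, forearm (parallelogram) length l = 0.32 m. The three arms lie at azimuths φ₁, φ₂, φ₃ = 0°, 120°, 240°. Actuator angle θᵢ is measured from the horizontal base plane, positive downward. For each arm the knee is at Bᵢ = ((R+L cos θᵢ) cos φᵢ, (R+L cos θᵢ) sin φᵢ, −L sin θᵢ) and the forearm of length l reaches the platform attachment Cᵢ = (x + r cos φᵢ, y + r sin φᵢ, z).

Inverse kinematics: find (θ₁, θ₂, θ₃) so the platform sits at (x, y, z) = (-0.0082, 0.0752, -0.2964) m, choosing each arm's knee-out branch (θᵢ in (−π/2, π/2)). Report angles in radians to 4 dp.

θ₁ = 0.5235, θ₂ = 0.0870, θ₃ = 0.7853

φ1=0.0° → target in arm frame (-0.0082, 0.0752)
  e−x'=0.0982;  (l²−L²−(e−x')²−y'²−z²)/2L = -0.0631
  √(A²+B²)=0.3122;  θ1 = -1.2509+1.7744 ≈ 0.5235
rotate P by −φ2: (0.0692, -0.0305, -0.2964)
  A=0.0208, B=-0.2964, C=(l²−L²−A²−y'²−z²)/(2L)=-0.0051
  √(A²+B²)=0.2971;  θ2 = -1.5008+1.5878 ≈ 0.0870
rotate P by −φ3: (-0.0610, -0.0447, -0.2964)
  A cos θ + B sin θ = C:  0.1510·cos θ + -0.2964·sin θ = -0.1027
  √(A²+B²)=0.3327;  θ3 = -1.0996+1.8848 ≈ 0.7853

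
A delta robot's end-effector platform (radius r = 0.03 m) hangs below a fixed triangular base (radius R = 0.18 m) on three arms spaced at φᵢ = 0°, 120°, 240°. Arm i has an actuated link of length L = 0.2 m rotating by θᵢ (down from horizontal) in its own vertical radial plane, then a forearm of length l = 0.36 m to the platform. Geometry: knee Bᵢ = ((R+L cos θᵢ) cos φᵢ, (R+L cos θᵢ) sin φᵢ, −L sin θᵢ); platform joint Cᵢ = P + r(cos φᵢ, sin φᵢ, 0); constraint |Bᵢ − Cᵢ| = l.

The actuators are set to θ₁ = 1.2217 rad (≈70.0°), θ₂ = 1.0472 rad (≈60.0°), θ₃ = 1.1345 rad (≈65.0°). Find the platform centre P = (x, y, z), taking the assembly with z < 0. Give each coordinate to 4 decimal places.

φ1=0.0°: virtual centre (0.2184, 0.0000, -0.1879), radius l
arm 2 at φ=120.0°: e+L cos θ2 = 0.2500;  S2 = (-0.1250, 0.2165, -0.1732)
S3 = (0.2345·cos240.0°, 0.2345·sin240.0°, -0.1813) = (-0.1173, -0.2031, -0.1813)
eliminate P² terms by subtracting sphere 1 from 2 and 3
[-0.6868 0.4330 0.0295]·P = 0.0095;  [-0.6713 -0.4062 0.0133]·P = 0.0048
det = 0.5697;  x = -0.0104+0.0311z,  y = 0.0053+-0.0186z
into |P−S₁|² = l²: 1.0013z² + 0.3614z + -0.0419 = 0;  Δ = 0.2984;  z = -0.4532 or 0.0923 → z<0 root = -0.4532
x = -0.0245, y = 0.0138

(-0.0245, 0.0138, -0.4532)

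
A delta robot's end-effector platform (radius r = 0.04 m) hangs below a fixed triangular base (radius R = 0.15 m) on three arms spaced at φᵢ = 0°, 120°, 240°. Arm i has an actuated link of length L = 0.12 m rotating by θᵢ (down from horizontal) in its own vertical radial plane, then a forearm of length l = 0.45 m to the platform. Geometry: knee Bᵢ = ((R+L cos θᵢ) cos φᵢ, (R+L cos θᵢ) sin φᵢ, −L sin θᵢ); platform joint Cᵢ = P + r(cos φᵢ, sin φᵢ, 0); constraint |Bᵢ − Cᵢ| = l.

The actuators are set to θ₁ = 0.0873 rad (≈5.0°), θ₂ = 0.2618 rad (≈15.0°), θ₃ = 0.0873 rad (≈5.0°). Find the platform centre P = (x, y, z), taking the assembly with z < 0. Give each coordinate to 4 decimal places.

(0.0128, -0.0222, -0.4042)

φ1=0.0°: virtual centre (0.2295, 0.0000, -0.0105), radius l
arm 2 at φ=120.0°: e+L cos θ2 = 0.2259;  centre 2 = (-0.1130, 0.1956, -0.0311)
centre 3 = (0.2295·cos240.0°, 0.2295·sin240.0°, -0.0105) = (-0.1148, -0.1988, -0.0105)
subtract pairs → two planes through P
plane₁₂: -0.6850x+0.3913y+-0.0412z = -0.0008
Cramer: x(z) = 0.0006-0.0302z;  y(z) = -0.0010+0.0524z
into |P−centre ₁|² = l²: 1.0037z² + 0.0347z + -0.1500 = 0;  Δ = 0.6033;  z = -0.4042 or 0.3697 → z<0 root = -0.4042
x = 0.0128, y = -0.0222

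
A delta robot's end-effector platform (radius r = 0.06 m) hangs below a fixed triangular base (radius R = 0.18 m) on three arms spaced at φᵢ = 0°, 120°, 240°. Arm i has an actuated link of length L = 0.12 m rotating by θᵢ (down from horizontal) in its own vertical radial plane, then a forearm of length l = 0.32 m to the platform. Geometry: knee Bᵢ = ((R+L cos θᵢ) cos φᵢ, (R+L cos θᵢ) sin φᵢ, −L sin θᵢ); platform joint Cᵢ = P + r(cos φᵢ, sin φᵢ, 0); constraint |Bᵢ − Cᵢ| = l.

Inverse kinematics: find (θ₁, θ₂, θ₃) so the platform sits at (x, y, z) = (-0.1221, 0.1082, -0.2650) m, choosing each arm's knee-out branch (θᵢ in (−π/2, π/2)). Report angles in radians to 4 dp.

θ₁ = 1.3963, θ₂ = -0.3488, θ₃ = 0.9598

arm 1 (φ=0.0°): x'=-0.1221, y'=0.1082
  e−x'=0.2421;  (l²−L²−(e−x')²−y'²−z²)/2L = -0.2189
  √(A²+B²)=0.3589;  θ1 = -0.8305+2.2268 ≈ 1.3963
arm 2 (φ=120.0°): x'=0.1548, y'=0.0516
  A cos θ + B sin θ = C:  -0.0348·cos θ + -0.2650·sin θ = 0.0579
  γ=atan2(-0.2650,-0.0348)=-1.7012;  ψ=arccos(0.2167)=1.3524;  θ2=γ+ψ≈-0.3488
arm 3 (φ=240.0°): x'=-0.0327, y'=-0.1598
  A cos θ + B sin θ = C:  0.1527·cos θ + -0.2650·sin θ = -0.1295
  θ3 = atan2(B,A) + arccos(C/0.3058) = 0.9598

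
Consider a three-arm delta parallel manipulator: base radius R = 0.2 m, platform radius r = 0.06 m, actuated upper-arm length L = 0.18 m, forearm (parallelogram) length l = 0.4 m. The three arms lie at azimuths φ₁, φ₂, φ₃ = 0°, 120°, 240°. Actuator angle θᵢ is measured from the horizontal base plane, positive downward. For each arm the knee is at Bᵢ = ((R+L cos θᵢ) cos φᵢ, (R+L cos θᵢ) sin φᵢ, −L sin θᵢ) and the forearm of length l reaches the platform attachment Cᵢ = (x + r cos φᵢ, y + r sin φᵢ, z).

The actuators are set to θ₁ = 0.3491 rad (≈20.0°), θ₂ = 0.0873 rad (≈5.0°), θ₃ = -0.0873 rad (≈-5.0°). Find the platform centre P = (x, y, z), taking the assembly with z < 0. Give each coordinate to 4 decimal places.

(-0.0373, -0.0148, -0.2609)

φ1=0.0°: virtual centre (0.3091, 0.0000, -0.0616), radius l
arm 2 at φ=120.0°: (R−r)+L cos θ2 = 0.3193;  O2 = (-0.1597, 0.2765, -0.0157)
arm 3 at φ=240.0°: (R−r)+L cos θ3 = 0.3193;  O3 = (-0.1597, -0.2765, 0.0157)
eliminate P² terms by subtracting sphere 1 from 2 and 3
[-0.9376 0.5531 0.0918]·P = 0.0028;  [-0.9376 -0.5531 0.1545]·P = 0.0028
det = 1.0371;  x = -0.0030+0.1313z,  y = 0.0000+0.0568z
into |P−O₁|² = l²: 1.0205z² + 0.0411z + -0.0588 = 0;  Δ = 0.2415;  z = -0.2609 or 0.2206 → z<0 root = -0.2609
x = -0.0373, y = -0.0148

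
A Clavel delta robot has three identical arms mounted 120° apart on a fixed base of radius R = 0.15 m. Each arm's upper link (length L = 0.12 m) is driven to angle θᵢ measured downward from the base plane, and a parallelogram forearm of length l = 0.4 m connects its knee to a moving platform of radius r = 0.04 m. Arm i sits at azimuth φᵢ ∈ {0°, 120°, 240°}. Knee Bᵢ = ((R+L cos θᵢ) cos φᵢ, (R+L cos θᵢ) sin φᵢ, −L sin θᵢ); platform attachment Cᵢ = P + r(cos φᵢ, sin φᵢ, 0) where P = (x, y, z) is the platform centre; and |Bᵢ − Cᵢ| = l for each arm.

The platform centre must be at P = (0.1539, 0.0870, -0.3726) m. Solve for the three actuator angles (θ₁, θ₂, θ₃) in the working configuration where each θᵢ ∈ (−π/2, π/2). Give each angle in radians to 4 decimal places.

arm 1 (φ=0.0°): x'=0.1539, y'=0.0870
  A cos θ + B sin θ = C:  -0.0439·cos θ + -0.3726·sin θ = -0.0114
  √(A²+B²)=0.3752;  θ1 = -1.6881+1.6011 ≈ -0.0870
arm 2 (φ=120.0°): x'=-0.0016, y'=-0.1768
  A=0.1116, B=-0.3726, C=(l²−L²−A²−y'²−z²)/(2L)=-0.1539
  θ2 = atan2(B,A) + arccos(C/0.3890) = 0.6979
arm 3 (φ=240.0°): x'=-0.1523, y'=0.0898
  e−x'=0.2623;  (l²−L²−(e−x')²−y'²−z²)/2L = -0.2920
  γ=atan2(-0.3726,0.2623)=-0.9574;  ψ=arccos(-0.6409)=2.2665;  θ3=γ+ψ≈1.3091

θ₁ = -0.0870, θ₂ = 0.6979, θ₃ = 1.3091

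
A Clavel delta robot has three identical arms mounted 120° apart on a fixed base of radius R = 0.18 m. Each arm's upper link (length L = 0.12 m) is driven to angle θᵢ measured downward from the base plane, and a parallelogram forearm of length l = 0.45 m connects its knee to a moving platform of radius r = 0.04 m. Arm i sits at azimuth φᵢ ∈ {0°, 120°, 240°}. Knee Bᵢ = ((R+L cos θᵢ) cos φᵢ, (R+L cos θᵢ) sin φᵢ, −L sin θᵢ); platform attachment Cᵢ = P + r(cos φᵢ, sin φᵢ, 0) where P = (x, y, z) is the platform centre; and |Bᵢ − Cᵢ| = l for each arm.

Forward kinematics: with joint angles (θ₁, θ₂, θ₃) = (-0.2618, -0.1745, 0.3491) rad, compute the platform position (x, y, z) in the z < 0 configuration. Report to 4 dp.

S1 = (0.2559·cos0.0°, 0.2559·sin0.0°, 0.0311) = (0.2559, 0.0000, 0.0311)
S2 = (0.2582·cos120.0°, 0.2582·sin120.0°, 0.0208) = (-0.1291, 0.2236, 0.0208)
φ3=240.0°: virtual centre (-0.1264, -0.2189, -0.0410), radius l
eliminate P² terms by subtracting sphere 1 from 2 and 3
plane₁₂: -0.7700x+0.4472y+-0.0204z = 0.0006
Cramer: x(z) = 0.0002-0.1082z;  y(z) = 0.0017-0.1405z
into |P−S₁|² = l²: 1.0314z² + -0.0073z + -0.1361 = 0;  Δ = 0.5617;  z = -0.3598 or 0.3668 → z<0 root = -0.3598
x = 0.0391, y = 0.0523

(0.0391, 0.0523, -0.3598)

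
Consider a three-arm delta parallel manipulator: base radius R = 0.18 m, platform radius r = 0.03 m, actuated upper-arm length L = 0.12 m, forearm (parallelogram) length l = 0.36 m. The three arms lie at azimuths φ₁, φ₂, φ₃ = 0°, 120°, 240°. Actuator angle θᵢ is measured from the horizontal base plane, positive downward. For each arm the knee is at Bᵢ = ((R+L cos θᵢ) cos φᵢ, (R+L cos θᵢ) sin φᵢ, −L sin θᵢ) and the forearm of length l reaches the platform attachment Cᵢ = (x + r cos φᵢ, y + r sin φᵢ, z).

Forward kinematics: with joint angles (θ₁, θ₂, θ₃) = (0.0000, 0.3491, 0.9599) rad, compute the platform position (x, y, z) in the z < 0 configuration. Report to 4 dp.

(0.0660, 0.0592, -0.2906)

φ1=0.0°: virtual centre (0.2700, 0.0000, 0.0000), radius l
arm 2 at φ=120.0°: (R−r)+L cos θ2 = 0.2628;  centre 2 = (-0.1314, 0.2276, -0.0410)
arm 3 at φ=240.0°: (R−r)+L cos θ3 = 0.2188;  centre 3 = (-0.1094, -0.1895, -0.0983)
|centre ₂|²−|centre ₁|² = -0.0022;  |centre ₃|²−|centre ₁|² = -0.0154
linear system: -0.8028x+0.4551y = -0.0022−-0.0821z; -0.7588x+-0.3790y = -0.0154−-0.1966z
det = 0.6496;  x = 0.0120+-0.1856z,  y = 0.0164+-0.1470z
quadratic in z: (1.0561)z²+(0.0909)z+(-0.0628)=0, √Δ=0.5229 → z ∈ {-0.2906, 0.2045}; z = -0.2906 (taking z<0)
x = 0.0660, y = 0.0592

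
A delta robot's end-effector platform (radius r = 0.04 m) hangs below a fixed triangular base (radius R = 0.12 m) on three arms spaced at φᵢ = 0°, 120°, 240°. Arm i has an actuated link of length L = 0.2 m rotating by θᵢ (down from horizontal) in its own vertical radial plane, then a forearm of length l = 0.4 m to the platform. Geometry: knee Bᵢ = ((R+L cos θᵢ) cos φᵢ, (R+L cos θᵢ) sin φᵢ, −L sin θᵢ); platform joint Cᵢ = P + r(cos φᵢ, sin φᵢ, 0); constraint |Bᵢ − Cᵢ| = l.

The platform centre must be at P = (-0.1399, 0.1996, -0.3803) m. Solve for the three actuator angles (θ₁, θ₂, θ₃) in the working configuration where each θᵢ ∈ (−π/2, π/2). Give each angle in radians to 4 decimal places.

θ₁ = 1.2215, θ₂ = -0.0874, θ₃ = 1.1341

arm 1 (φ=0.0°): x'=-0.1399, y'=0.1996
  e−x'=0.2199;  (l²−L²−(e−x')²−y'²−z²)/2L = -0.2821
  √(A²+B²)=0.4393;  θ1 = -1.0465+2.2680 ≈ 1.2215
arm 2 (φ=120.0°): x'=0.2428, y'=0.0214
  e−x'=-0.1628;  (l²−L²−(e−x')²−y'²−z²)/2L = -0.1290
  √(A²+B²)=0.4137;  θ2 = -1.9753+1.8879 ≈ -0.0874
arm 3 (φ=240.0°): x'=-0.1029, y'=-0.2210
  e−x'=0.1829;  (l²−L²−(e−x')²−y'²−z²)/2L = -0.2673
  γ=atan2(-0.3803,0.1829)=-1.1225;  ψ=arccos(-0.6333)=2.2566;  θ3=γ+ψ≈1.1341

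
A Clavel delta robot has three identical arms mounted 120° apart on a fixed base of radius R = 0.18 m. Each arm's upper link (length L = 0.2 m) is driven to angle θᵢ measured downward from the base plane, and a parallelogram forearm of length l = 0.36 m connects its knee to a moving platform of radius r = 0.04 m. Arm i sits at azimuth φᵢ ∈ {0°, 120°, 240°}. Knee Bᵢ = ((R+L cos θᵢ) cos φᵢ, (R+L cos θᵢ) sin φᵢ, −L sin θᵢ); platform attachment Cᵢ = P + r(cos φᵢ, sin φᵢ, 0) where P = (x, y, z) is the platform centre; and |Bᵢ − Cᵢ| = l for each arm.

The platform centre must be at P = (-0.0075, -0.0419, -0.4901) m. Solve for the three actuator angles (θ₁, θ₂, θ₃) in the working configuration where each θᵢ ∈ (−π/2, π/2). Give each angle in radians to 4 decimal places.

θ₁ = 1.3092, θ₂ = 1.3967, θ₃ = 1.1347

rotate P by −φ1: (-0.0075, -0.0419, -0.4901)
  A cos θ + B sin θ = C:  0.1475·cos θ + -0.4901·sin θ = -0.4353
  θ1 = atan2(B,A) + arccos(C/0.5118) = 1.3092
arm 2 (φ=120.0°): x'=-0.0325, y'=0.0274
  e−x'=0.1725;  (l²−L²−(e−x')²−y'²−z²)/2L = -0.4528
  √(A²+B²)=0.5196;  θ2 = -1.2323+2.6290 ≈ 1.3967
φ3=240.0° → target in arm frame (0.0400, 0.0145)
  A cos θ + B sin θ = C:  0.1000·cos θ + -0.4901·sin θ = -0.4020
  √(A²+B²)=0.5002;  θ3 = -1.3696+2.5043 ≈ 1.1347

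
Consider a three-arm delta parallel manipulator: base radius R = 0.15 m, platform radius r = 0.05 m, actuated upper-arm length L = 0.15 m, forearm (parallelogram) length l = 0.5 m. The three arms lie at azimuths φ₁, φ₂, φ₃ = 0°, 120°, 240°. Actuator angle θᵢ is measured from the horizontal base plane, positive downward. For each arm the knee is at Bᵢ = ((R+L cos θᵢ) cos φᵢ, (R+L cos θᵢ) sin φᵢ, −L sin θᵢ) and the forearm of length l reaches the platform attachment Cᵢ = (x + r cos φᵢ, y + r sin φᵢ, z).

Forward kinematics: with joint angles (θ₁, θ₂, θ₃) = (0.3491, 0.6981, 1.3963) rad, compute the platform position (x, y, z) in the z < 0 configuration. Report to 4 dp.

(0.1518, 0.1436, -0.5219)

φ1=0.0°: virtual centre (0.2410, 0.0000, -0.0513), radius l
arm 2 at φ=120.0°: (R−r)+L cos θ2 = 0.2149;  O2 = (-0.1075, 0.1861, -0.0964)
φ3=240.0°: virtual centre (-0.0630, -0.1092, -0.1477), radius l
subtract pairs → two planes through P
linear system: -0.6968x+0.3722y = -0.0052−-0.0902z; -0.6079x+-0.2183y = -0.0230−-0.1928z
det = 0.3784;  x = 0.0256+-0.2417z,  y = 0.0340+-0.2101z
sphere 1 gives Az²+Bz+C=0 with A=1.1026, B=0.1925, C=-0.1998;  B²−4AC=0.9184;  roots -0.5219, 0.3473;  negative root z = -0.5219
x = 0.1518, y = 0.1436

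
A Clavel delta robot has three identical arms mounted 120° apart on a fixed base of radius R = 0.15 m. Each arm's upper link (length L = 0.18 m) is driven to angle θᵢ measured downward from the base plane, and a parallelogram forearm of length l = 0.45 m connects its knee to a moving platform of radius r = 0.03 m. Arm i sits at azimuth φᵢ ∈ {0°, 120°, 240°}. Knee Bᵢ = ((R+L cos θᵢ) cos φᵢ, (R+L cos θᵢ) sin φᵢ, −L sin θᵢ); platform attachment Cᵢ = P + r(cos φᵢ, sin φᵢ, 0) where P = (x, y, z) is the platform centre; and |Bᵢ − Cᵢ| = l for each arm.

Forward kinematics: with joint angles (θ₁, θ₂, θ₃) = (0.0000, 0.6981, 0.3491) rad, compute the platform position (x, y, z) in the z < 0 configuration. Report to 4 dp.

(0.0888, -0.0558, -0.3934)

O1 = (0.3000·cos0.0°, 0.3000·sin0.0°, 0.0000) = (0.3000, 0.0000, 0.0000)
φ2=120.0°: virtual centre (-0.1289, 0.2233, -0.1157), radius l
φ3=240.0°: virtual centre (-0.1446, -0.2504, -0.0616), radius l
eliminate P² terms by subtracting sphere 1 from 2 and 3
[-0.8579 0.4467 -0.2314]·P = -0.0101;  [-0.8891 -0.5008 -0.1231]·P = -0.0026
det = 0.8268;  x = 0.0075+-0.2067z,  y = -0.0082+0.1211z
sphere 1 gives Az²+Bz+C=0 with A=1.0574, B=0.1189, C=-0.1169;  B²−4AC=0.5085;  roots -0.3934, 0.2810;  negative root z = -0.3934
x = 0.0888, y = -0.0558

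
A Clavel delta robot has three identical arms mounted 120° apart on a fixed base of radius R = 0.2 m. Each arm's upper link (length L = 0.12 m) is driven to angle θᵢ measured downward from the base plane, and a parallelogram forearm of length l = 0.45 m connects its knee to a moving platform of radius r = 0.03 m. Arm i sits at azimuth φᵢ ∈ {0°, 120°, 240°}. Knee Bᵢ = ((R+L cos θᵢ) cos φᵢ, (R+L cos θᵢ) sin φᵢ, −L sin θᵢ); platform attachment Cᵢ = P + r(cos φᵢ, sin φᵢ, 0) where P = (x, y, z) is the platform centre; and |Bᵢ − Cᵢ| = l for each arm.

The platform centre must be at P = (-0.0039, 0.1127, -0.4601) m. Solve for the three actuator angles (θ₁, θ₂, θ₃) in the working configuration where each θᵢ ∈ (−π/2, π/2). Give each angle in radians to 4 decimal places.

rotate P by −φ1: (-0.0039, 0.1127, -0.4601)
  e−x'=0.1739;  (l²−L²−(e−x')²−y'²−z²)/2L = -0.2772
  θ1 = atan2(B,A) + arccos(C/0.4919) = 0.9601
φ2=120.0° → target in arm frame (0.0996, -0.0530)
  e−x'=0.0704;  (l²−L²−(e−x')²−y'²−z²)/2L = -0.1307
  √(A²+B²)=0.4655;  θ2 = -1.4189+1.8554 ≈ 0.4365
rotate P by −φ3: (-0.0957, -0.0597, -0.4601)
  e−x'=0.2657;  (l²−L²−(e−x')²−y'²−z²)/2L = -0.4072
  √(A²+B²)=0.5313;  θ3 = -1.0472+2.4441 ≈ 1.3969

θ₁ = 0.9601, θ₂ = 0.4365, θ₃ = 1.3969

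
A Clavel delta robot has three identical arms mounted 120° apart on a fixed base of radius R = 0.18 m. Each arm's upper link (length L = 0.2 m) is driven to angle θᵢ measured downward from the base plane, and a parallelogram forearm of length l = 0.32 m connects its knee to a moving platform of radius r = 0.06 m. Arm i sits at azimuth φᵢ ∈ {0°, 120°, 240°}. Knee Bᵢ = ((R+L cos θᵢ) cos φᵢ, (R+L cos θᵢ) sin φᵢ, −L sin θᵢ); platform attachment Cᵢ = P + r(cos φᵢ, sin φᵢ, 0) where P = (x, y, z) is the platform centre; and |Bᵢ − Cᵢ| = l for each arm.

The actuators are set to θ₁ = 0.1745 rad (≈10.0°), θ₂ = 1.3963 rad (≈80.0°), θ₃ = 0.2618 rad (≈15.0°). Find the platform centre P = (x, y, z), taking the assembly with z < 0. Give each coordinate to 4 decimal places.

(0.0884, -0.1394, -0.2100)

arm 1 at φ=0.0°: (R−r)+L cos θ1 = 0.3170;  S1 = (0.3170, 0.0000, -0.0347)
S2 = (0.1547·cos120.0°, 0.1547·sin120.0°, -0.1970) = (-0.0774, 0.1340, -0.1970)
arm 3 at φ=240.0°: (R−r)+L cos θ3 = 0.3132;  S3 = (-0.1566, -0.2712, -0.0518)
|S₂|²−|S₁|² = -0.0389;  |S₃|²−|S₁|² = -0.0009
[-0.7886 0.2680 -0.3245]·P = -0.0389;  [-0.9471 -0.5425 -0.0341]·P = -0.0009
det = 0.6816;  x = 0.0313+-0.2716z,  y = -0.0531+0.4114z
into |P−S₁|² = l²: 1.2431z² + 0.1810z + -0.0168 = 0;  Δ = 0.1163;  z = -0.2100 or 0.0644 → z<0 root = -0.2100
x = 0.0884, y = -0.1394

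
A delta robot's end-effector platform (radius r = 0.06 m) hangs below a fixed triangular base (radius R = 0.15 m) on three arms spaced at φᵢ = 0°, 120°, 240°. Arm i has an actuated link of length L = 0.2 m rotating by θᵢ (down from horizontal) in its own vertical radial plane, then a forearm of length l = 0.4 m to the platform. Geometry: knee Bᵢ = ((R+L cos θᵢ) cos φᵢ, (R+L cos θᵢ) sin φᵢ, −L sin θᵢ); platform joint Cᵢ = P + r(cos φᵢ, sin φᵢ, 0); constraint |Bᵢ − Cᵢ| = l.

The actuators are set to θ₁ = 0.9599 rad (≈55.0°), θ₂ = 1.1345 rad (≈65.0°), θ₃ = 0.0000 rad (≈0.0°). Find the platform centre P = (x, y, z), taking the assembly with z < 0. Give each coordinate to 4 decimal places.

centre 1 = (0.2047·cos0.0°, 0.2047·sin0.0°, -0.1638) = (0.2047, 0.0000, -0.1638)
arm 2 at φ=120.0°: e+L cos θ2 = 0.1745;  centre 2 = (-0.0873, 0.1511, -0.1813)
arm 3 at φ=240.0°: e+L cos θ3 = 0.2900;  centre 3 = (-0.1450, -0.2511, 0.0000)
subtract pairs → two planes through P
plane₁₂: -0.5840x+0.3023y+-0.0349z = -0.0054
Cramer: x(z) = -0.0038+0.1615z;  y(z) = -0.0253+0.4274z
into |P−centre ₁|² = l²: 1.2088z² + 0.2387z + -0.0890 = 0;  Δ = 0.4875;  z = -0.3875 or 0.1901 → z<0 root = -0.3875
x = -0.0664, y = -0.1909

(-0.0664, -0.1909, -0.3875)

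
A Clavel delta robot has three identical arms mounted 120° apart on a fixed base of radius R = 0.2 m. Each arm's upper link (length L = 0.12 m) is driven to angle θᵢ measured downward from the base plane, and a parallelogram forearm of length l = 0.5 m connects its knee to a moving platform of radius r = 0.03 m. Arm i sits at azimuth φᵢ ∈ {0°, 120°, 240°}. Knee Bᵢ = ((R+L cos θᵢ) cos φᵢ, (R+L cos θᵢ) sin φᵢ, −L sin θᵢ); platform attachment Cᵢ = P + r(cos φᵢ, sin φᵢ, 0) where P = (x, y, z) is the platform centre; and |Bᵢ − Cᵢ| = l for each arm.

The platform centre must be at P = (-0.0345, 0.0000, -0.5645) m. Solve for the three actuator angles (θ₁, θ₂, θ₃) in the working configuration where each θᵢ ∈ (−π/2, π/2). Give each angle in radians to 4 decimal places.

rotate P by −φ1: (-0.0345, 0.0000, -0.5645)
  e−x'=0.2045;  (l²−L²−(e−x')²−y'²−z²)/2L = -0.5203
  θ1 = atan2(B,A) + arccos(C/0.6004) = 1.3960
φ2=120.0° → target in arm frame (0.0172, 0.0299)
  e−x'=0.1528;  (l²−L²−(e−x')²−y'²−z²)/2L = -0.4470
  θ2 = atan2(B,A) + arccos(C/0.5848) = 1.1344
arm 3 (φ=240.0°): x'=0.0173, y'=-0.0299
  e−x'=0.1527;  (l²−L²−(e−x')²−y'²−z²)/2L = -0.4470
  √(A²+B²)=0.5848;  θ3 = -1.3065+2.4409 ≈ 1.1344

θ₁ = 1.3960, θ₂ = 1.1344, θ₃ = 1.1344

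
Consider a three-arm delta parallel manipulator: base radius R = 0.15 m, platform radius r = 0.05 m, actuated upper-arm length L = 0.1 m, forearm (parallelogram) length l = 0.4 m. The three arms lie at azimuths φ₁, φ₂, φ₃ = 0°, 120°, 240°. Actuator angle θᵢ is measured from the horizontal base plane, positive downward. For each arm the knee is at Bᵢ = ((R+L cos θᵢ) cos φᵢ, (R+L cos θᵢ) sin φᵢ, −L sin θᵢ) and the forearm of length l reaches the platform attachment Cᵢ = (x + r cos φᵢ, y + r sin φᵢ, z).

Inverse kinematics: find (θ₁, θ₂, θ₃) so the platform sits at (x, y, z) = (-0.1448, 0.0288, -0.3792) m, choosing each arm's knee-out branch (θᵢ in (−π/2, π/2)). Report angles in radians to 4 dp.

θ₁ = 1.2221, θ₂ = 0.0878, θ₃ = 0.3495

φ1=0.0° → target in arm frame (-0.1448, 0.0288)
  e−x'=0.2448;  (l²−L²−(e−x')²−y'²−z²)/2L = -0.2727
  √(A²+B²)=0.4514;  θ1 = -0.9975+2.2197 ≈ 1.2221
arm 2 (φ=120.0°): x'=0.0973, y'=0.1110
  e−x'=0.0027;  (l²−L²−(e−x')²−y'²−z²)/2L = -0.0306
  γ=atan2(-0.3792,0.0027)=-1.5638;  ψ=arccos(-0.0807)=1.6516;  θ2=γ+ψ≈0.0878
φ3=240.0° → target in arm frame (0.0475, -0.1398)
  A=0.0525, B=-0.3792, C=(l²−L²−A²−y'²−z²)/(2L)=-0.0805
  γ=atan2(-0.3792,0.0525)=-1.4331;  ψ=arccos(-0.2102)=1.7826;  θ3=γ+ψ≈0.3495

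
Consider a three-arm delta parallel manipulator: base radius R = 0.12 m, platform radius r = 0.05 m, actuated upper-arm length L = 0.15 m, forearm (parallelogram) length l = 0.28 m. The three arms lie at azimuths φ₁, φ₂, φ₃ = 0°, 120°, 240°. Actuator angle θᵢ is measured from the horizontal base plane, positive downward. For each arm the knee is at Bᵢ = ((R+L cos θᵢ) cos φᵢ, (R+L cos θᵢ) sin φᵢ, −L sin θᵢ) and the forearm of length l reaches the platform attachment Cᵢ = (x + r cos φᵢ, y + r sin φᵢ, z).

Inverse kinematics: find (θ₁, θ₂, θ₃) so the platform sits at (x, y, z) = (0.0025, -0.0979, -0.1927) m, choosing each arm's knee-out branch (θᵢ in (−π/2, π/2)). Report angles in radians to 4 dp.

arm 1 (φ=0.0°): x'=0.0025, y'=-0.0979
  A cos θ + B sin θ = C:  0.0675·cos θ + -0.1927·sin θ = 0.0154
  θ1 = atan2(B,A) + arccos(C/0.2042) = 0.2613
rotate P by −φ2: (-0.0860, 0.0468, -0.1927)
  A=0.1560, B=-0.1927, C=(l²−L²−A²−y'²−z²)/(2L)=-0.0259
  θ2 = atan2(B,A) + arccos(C/0.2480) = 0.7853
arm 3 (φ=240.0°): x'=0.0835, y'=0.0511
  A=-0.0135, B=-0.1927, C=(l²−L²−A²−y'²−z²)/(2L)=0.0532
  √(A²+B²)=0.1932;  θ3 = -1.6409+1.2916 ≈ -0.3493

θ₁ = 0.2613, θ₂ = 0.7853, θ₃ = -0.3493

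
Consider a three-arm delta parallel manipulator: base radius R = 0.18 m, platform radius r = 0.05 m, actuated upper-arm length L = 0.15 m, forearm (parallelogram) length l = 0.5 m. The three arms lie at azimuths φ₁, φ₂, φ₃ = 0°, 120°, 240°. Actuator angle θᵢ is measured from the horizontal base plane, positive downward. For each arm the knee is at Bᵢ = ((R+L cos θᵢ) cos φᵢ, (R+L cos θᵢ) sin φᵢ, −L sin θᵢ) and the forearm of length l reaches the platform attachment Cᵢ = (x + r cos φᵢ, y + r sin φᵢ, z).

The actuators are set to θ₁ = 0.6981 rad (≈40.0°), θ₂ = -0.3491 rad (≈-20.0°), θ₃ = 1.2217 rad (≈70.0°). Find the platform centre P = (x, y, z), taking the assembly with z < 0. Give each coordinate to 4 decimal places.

(-0.0301, 0.2410, -0.4374)

arm 1 at φ=0.0°: e+L cos θ1 = 0.2449;  O1 = (0.2449, 0.0000, -0.0964)
φ2=120.0°: virtual centre (-0.1355, 0.2347, 0.0513), radius l
φ3=240.0°: virtual centre (-0.0907, -0.1570, -0.1410), radius l
|O₂|²−|O₁|² = 0.0068;  |O₃|²−|O₁|² = -0.0165
[-0.7608 0.4693 0.2954]·P = 0.0068;  [-0.6711 -0.3140 -0.0891]·P = -0.0165
Cramer: x(z) = 0.0102+0.0920z;  y(z) = 0.0309-0.4803z
quadratic in z: (1.2392)z²+(0.1199)z+(-0.1846)=0, √Δ=0.9642 → z ∈ {-0.4374, 0.3406}; z = -0.4374 (taking z<0)
x = -0.0301, y = 0.2410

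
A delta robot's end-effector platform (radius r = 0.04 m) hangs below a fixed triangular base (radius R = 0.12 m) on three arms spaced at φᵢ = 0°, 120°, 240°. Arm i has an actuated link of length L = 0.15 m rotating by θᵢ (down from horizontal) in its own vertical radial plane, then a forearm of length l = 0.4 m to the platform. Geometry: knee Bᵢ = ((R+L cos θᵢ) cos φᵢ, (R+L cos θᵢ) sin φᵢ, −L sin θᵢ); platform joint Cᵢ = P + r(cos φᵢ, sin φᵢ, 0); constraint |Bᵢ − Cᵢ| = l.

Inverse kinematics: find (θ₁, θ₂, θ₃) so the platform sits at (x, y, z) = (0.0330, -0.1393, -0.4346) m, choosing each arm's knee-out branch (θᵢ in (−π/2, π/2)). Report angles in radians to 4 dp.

arm 1 (φ=0.0°): x'=0.0330, y'=-0.1393
  A=0.0470, B=-0.4346, C=(l²−L²−A²−y'²−z²)/(2L)=-0.2433
  γ=atan2(-0.4346,0.0470)=-1.4631;  ψ=arccos(-0.5566)=2.1611;  θ1=γ+ψ≈0.6980
φ2=120.0° → target in arm frame (-0.1371, 0.0411)
  A=0.2171, B=-0.4346, C=(l²−L²−A²−y'²−z²)/(2L)=-0.3340
  θ2 = atan2(B,A) + arccos(C/0.4858) = 1.2215
rotate P by −φ3: (0.1041, 0.0982, -0.4346)
  A cos θ + B sin θ = C:  -0.0241·cos θ + -0.4346·sin θ = -0.2054
  θ3 = atan2(B,A) + arccos(C/0.4353) = 0.4359

θ₁ = 0.6980, θ₂ = 1.2215, θ₃ = 0.4359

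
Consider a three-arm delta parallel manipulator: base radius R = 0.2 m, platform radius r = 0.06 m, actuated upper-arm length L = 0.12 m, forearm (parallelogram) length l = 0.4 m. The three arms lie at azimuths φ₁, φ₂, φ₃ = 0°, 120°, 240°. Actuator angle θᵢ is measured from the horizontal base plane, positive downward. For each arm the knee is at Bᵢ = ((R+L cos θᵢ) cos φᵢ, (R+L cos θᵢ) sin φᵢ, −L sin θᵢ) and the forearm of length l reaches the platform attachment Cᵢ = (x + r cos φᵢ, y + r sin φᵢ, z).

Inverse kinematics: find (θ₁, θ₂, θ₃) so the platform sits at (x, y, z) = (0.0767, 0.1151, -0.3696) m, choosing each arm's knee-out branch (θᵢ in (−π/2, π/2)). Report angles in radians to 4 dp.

arm 1 (φ=0.0°): x'=0.0767, y'=0.1151
  A=0.0633, B=-0.3696, C=(l²−L²−A²−y'²−z²)/(2L)=-0.0344
  θ1 = atan2(B,A) + arccos(C/0.3750) = 0.2615
φ2=120.0° → target in arm frame (0.0613, -0.1240)
  e−x'=0.0787;  (l²−L²−(e−x')²−y'²−z²)/2L = -0.0523
  γ=atan2(-0.3696,0.0787)=-1.3611;  ψ=arccos(-0.1385)=1.7098;  θ2=γ+ψ≈0.3487
φ3=240.0° → target in arm frame (-0.1380, 0.0089)
  A cos θ + B sin θ = C:  0.2780·cos θ + -0.3696·sin θ = -0.2849
  θ3 = atan2(B,A) + arccos(C/0.4625) = 1.3087

θ₁ = 0.2615, θ₂ = 0.3487, θ₃ = 1.3087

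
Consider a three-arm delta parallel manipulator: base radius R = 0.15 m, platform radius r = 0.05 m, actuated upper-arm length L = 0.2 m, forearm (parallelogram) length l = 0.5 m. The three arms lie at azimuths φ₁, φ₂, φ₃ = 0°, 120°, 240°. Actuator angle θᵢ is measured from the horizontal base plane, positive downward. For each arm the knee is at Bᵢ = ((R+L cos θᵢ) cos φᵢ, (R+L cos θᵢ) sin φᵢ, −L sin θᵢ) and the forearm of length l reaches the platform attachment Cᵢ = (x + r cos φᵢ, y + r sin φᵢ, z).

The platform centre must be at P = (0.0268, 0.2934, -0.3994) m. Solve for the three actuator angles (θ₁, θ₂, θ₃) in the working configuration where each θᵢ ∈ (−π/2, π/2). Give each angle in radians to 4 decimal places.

arm 1 (φ=0.0°): x'=0.0268, y'=0.2934
  e−x'=0.0732;  (l²−L²−(e−x')²−y'²−z²)/2L = -0.1024
  γ=atan2(-0.3994,0.0732)=-1.3895;  ψ=arccos(-0.2522)=1.8257;  θ1=γ+ψ≈0.4362
arm 2 (φ=120.0°): x'=0.2407, y'=-0.1699
  e−x'=-0.1407;  (l²−L²−(e−x')²−y'²−z²)/2L = 0.0045
  γ=atan2(-0.3994,-0.1407)=-1.9095;  ψ=arccos(0.0107)=1.5601;  θ2=γ+ψ≈-0.3494
rotate P by −φ3: (-0.2675, -0.1235, -0.3994)
  e−x'=0.3675;  (l²−L²−(e−x')²−y'²−z²)/2L = -0.2496
  θ3 = atan2(B,A) + arccos(C/0.5427) = 1.2216

θ₁ = 0.4362, θ₂ = -0.3494, θ₃ = 1.2216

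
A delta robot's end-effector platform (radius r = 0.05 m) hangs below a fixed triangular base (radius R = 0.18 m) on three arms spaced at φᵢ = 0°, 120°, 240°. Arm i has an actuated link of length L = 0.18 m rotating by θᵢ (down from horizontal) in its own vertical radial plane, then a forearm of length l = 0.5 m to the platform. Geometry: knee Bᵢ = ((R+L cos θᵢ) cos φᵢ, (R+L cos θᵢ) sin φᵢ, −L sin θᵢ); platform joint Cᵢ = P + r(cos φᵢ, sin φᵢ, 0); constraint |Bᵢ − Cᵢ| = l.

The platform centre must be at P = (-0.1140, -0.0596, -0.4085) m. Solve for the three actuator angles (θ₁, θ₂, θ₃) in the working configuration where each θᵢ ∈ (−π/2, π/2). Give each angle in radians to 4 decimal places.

rotate P by −φ1: (-0.1140, -0.0596, -0.4085)
  A=0.2440, B=-0.4085, C=(l²−L²−A²−y'²−z²)/(2L)=-0.0343
  θ1 = atan2(B,A) + arccos(C/0.4758) = 0.6107
φ2=120.0° → target in arm frame (0.0054, 0.1285)
  A cos θ + B sin θ = C:  0.1246·cos θ + -0.4085·sin θ = 0.0519
  √(A²+B²)=0.4271;  θ2 = -1.2747+1.4490 ≈ 0.1743
φ3=240.0° → target in arm frame (0.1086, -0.0689)
  e−x'=0.0214;  (l²−L²−(e−x')²−y'²−z²)/2L = 0.1264
  γ=atan2(-0.4085,0.0214)=-1.5185;  ψ=arccos(0.3091)=1.2565;  θ3=γ+ψ≈-0.2620

θ₁ = 0.6107, θ₂ = 0.1743, θ₃ = -0.2620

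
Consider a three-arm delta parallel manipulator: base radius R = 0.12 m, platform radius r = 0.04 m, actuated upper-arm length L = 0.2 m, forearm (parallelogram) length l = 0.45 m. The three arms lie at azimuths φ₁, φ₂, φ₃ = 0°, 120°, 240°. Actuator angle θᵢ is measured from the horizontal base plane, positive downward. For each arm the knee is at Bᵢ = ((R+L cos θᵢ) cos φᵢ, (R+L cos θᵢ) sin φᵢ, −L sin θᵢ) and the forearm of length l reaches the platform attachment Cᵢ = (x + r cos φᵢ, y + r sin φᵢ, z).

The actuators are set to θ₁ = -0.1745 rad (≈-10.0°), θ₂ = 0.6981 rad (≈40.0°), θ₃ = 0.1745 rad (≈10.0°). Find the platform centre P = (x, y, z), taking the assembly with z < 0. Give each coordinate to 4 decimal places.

(0.1166, -0.0934, -0.3752)

φ1=0.0°: virtual centre (0.2770, 0.0000, 0.0347), radius l
arm 2 at φ=120.0°: e+L cos θ2 = 0.2332;  S2 = (-0.1166, 0.2020, -0.1286)
S3 = (0.2770·cos240.0°, 0.2770·sin240.0°, -0.0347) = (-0.1385, -0.2399, -0.0347)
eliminate P² terms by subtracting sphere 1 from 2 and 3
plane₁₂: -0.7871x+0.4039y+-0.3266z = -0.0070
Cramer: x(z) = 0.0047-0.2983z;  y(z) = -0.0082+0.2271z
sphere 1 gives Az²+Bz+C=0 with A=1.1406, B=0.0893, C=-0.1271;  B²−4AC=0.5879;  roots -0.3752, 0.2970;  negative root z = -0.3752
x = 0.1166, y = -0.0934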